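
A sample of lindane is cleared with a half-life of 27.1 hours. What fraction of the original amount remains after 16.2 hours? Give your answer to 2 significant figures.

n = 16.2/27.1 ≈ 0.59779 half-lives.
Fraction remaining = (1/2)^0.59779 ≈ 0.66077.

0.66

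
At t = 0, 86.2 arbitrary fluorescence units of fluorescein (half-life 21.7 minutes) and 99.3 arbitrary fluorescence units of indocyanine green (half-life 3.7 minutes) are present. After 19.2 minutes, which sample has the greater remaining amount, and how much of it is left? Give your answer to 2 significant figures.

fluorescein: 86.2 × (1/2)^0.88479 ≈ 46.683 arbitrary fluorescence units.
indocyanine green: 99.3 × (1/2)^5.1892 ≈ 2.7217 arbitrary fluorescence units.
Fluorescein has more remaining, at ≈ 46.683 arbitrary fluorescence units.

fluorescein, 47 arbitrary fluorescence units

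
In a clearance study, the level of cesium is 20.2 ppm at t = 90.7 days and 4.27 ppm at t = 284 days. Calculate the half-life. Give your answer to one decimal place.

86.2 days

Over Δt = 284 − 90.7 = 193.3 days, the level fell by a factor of 20.2/4.27 ≈ 4.7307.
n = log₂(4.7307) ≈ 2.242 half-lives, so t½ = 193.3/2.242 ≈ 86.216 days.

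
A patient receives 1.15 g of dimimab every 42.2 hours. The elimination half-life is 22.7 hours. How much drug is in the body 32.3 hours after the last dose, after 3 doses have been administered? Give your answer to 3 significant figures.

0.580 g

The 3 doses were given 116.7, 74.5, 32.3 hours ago.
Total = 1.15·(1/2)^(116.7/22.7) + 1.15·(1/2)^(74.5/22.7) + 1.15·(1/2)^(32.3/22.7)
      = 0.032592 + 0.11823 + 0.4289 ≈ 0.57973 g.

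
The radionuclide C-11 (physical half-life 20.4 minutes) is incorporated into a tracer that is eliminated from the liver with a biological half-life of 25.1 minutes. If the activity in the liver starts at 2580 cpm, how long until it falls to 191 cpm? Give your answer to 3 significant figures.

42.3 minutes

1/t_eff = 1/t_phys + 1/t_biol = 1/20.4 + 1/25.1 = 0.08886 per minute.
t_eff = 20.4 × 25.1 / (20.4 + 25.1) ≈ 11.254 minutes.
n = log₂(2580/191) ≈ 3.7557; t = 3.7557 × 11.254 ≈ 42.266 minutes.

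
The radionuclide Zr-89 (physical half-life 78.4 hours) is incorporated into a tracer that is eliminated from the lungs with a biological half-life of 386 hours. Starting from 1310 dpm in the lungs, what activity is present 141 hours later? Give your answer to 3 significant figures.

1/t_eff = 1/t_phys + 1/t_biol = 1/78.4 + 1/386 = 0.015346 per hour.
t_eff = 78.4 × 386 / (78.4 + 386) ≈ 65.165 hours.
Remaining = 1310 × (1/2)^(141/65.165) = 1310 × (1/2)^2.1638 ≈ 292.36 dpm.

292 dpm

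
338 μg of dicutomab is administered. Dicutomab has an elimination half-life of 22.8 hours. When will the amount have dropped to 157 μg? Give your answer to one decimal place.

25.2 hours

Fraction remaining = 157/338 ≈ 0.4645.
n = log₂(338/157) = ln(2.1529)/ln 2 ≈ 1.1063 half-lives.
t = n × t½ = 1.1063 × 22.8 ≈ 25.223 hours.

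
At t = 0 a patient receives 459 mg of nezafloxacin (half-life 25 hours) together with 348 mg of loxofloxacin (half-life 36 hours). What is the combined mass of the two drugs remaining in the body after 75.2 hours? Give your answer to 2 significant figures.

140 mg

nezafloxacin: 459 × (1/2)^(75.2/25) = 459 × (1/2)^3.008 ≈ 57.058 mg.
loxofloxacin: 348 × (1/2)^(75.2/36) = 348 × (1/2)^2.0889 ≈ 81.801 mg.
Total = 57.058 + 81.801 ≈ 138.86 mg.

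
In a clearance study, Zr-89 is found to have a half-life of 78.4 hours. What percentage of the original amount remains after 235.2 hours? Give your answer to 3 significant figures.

n = 235.2/78.4 ≈ 3 half-lives.
Fraction remaining = (1/2)^3 ≈ 0.125, i.e. 12.5%.

12.5%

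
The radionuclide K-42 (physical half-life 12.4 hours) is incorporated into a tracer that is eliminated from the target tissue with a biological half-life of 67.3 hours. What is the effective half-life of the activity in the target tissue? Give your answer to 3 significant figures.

1/t_eff = 1/t_phys + 1/t_biol = 1/12.4 + 1/67.3 = 0.095504 per hour.
t_eff = 12.4 × 67.3 / (12.4 + 67.3) ≈ 10.471 hours.

10.5 hours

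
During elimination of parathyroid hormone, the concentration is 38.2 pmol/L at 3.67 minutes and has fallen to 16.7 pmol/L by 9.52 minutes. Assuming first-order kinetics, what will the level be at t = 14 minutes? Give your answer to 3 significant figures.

Over Δt = 9.52 − 3.67 = 5.85 minutes, the level fell by a factor of 38.2/16.7 ≈ 2.2874.
n = log₂(2.2874) ≈ 1.1937 half-lives, so t½ = 5.85/1.1937 ≈ 4.9006 minutes.
From t = 9.52 to t = 14: 16.7 × (1/2)^((14−9.52)/4.9006) ≈ 8.8618 pmol/L.

8.86 pmol/L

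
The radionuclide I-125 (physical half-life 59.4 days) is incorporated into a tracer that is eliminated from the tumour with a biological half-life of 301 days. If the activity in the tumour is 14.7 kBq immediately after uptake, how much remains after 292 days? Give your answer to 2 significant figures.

1/t_eff = 1/t_phys + 1/t_biol = 1/59.4 + 1/301 = 0.020157 per day.
t_eff = 59.4 × 301 / (59.4 + 301) ≈ 49.61 days.
Remaining = 14.7 × (1/2)^(292/49.61) = 14.7 × (1/2)^5.8859 ≈ 0.24859 kBq.

0.25 kBq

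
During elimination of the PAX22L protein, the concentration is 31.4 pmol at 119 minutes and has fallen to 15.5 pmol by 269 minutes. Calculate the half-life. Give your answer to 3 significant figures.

Over Δt = 269 − 119 = 150 minutes, the level fell by a factor of 31.4/15.5 ≈ 2.0258.
n = log₂(2.0258) ≈ 1.0185 half-lives, so t½ = 150/1.0185 ≈ 147.28 minutes.

147 minutes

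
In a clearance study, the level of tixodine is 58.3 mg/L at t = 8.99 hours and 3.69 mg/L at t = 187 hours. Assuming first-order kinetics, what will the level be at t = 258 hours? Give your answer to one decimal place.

1.2 mg/L

Over Δt = 187 − 8.99 = 178.01 hours, the level fell by a factor of 58.3/3.69 ≈ 15.799.
n = log₂(15.799) ≈ 3.9818 half-lives, so t½ = 178.01/3.9818 ≈ 44.706 hours.
From t = 187 to t = 258: 3.69 × (1/2)^((258−187)/44.706) ≈ 1.2273 mg/L.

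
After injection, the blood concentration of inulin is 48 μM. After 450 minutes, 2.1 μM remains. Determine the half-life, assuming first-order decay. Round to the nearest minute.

A/A₀ = 2.1/48 ≈ 0.04375.
n = log₂(22.857) ≈ 4.5146 half-lives elapsed in 450 minutes.
t½ = 450/4.5146 ≈ 99.677 minutes.

100 minutes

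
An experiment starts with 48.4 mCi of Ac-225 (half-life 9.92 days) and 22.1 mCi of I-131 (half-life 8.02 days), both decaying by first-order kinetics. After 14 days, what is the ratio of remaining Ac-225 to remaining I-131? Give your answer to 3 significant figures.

Ac-225: 48.4 × (1/2)^(14/9.92) = 48.4 × (1/2)^1.4113 ≈ 18.197 mCi.
I-131: 22.1 × (1/2)^(14/8.02) = 22.1 × (1/2)^1.7456 ≈ 6.5903 mCi.
Ratio ≈ 18.197 / 6.5903 ≈ 2.7612.

2.76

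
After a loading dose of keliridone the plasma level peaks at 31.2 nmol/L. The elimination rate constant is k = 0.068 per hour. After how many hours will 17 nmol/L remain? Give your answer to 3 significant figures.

8.93 hours

t½ = ln 2 / k = 0.69315 / 0.068 ≈ 10.193 hours.
Fraction remaining = 17/31.2 ≈ 0.54487.
n = log₂(31.2/17) = ln(1.8353)/ln 2 ≈ 0.87601 half-lives.
t = n × t½ = 0.87601 × 10.193 ≈ 8.9295 hours.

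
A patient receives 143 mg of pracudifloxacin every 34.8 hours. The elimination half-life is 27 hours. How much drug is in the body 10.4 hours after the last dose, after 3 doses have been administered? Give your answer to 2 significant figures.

170 mg

The 3 doses were given 80, 45.2, 10.4 hours ago.
Total = 143·(1/2)^(80/27) + 143·(1/2)^(45.2/27) + 143·(1/2)^(10.4/27)
      = 18.34 + 44.812 + 109.49 ≈ 172.64 mg.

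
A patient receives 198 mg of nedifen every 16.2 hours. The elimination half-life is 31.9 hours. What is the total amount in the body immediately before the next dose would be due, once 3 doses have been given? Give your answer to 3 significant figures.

The 3 doses were given 48.6, 32.4, 16.2 hours ago.
Total = 198·(1/2)^(48.6/31.9) + 198·(1/2)^(32.4/31.9) + 198·(1/2)^(16.2/31.9)
      = 68.872 + 97.93 + 139.25 ≈ 306.05 mg.

306 mg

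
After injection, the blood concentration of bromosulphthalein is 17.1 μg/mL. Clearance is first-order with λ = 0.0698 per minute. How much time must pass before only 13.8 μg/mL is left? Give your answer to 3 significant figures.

t½ = ln 2 / λ = 0.69315 / 0.0698 ≈ 9.9305 minutes.
Fraction remaining = 13.8/17.1 ≈ 0.80702.
n = log₂(17.1/13.8) = ln(1.2391)/ln 2 ≈ 0.30933 half-lives.
t = n × t½ = 0.30933 × 9.9305 ≈ 3.0718 minutes.

3.07 minutes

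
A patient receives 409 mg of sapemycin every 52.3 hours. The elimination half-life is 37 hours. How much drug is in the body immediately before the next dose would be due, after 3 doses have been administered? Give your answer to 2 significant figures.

230 mg

The 3 doses were given 156.9, 104.6, 52.3 hours ago.
Total = 409·(1/2)^(156.9/37) + 409·(1/2)^(104.6/37) + 409·(1/2)^(52.3/37)
      = 21.637 + 57.637 + 153.54 ≈ 232.81 mg.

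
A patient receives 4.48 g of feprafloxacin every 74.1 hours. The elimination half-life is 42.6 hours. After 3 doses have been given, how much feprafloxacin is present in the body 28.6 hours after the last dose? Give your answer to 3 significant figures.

3.91 g

The 3 doses were given 176.8, 102.7, 28.6 hours ago.
Total = 4.48·(1/2)^(176.8/42.6) + 4.48·(1/2)^(102.7/42.6) + 4.48·(1/2)^(28.6/42.6)
      = 0.25231 + 0.84247 + 2.8131 ≈ 3.9078 g.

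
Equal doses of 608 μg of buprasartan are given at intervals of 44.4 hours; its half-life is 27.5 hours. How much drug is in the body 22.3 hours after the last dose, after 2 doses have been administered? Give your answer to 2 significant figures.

460 μg

The 2 doses were given 66.7, 22.3 hours ago.
Total = 608·(1/2)^(66.7/27.5) + 608·(1/2)^(22.3/27.5)
      = 113.18 + 346.57 ≈ 459.75 μg.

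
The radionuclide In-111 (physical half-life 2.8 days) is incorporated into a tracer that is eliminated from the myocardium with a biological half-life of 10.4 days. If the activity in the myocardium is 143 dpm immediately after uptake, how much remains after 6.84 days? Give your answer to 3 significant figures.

1/t_eff = 1/t_phys + 1/t_biol = 1/2.8 + 1/10.4 = 0.4533 per day.
t_eff = 2.8 × 10.4 / (2.8 + 10.4) ≈ 2.2061 days.
Remaining = 143 × (1/2)^(6.84/2.2061) = 143 × (1/2)^3.1005 ≈ 16.672 dpm.

16.7 dpm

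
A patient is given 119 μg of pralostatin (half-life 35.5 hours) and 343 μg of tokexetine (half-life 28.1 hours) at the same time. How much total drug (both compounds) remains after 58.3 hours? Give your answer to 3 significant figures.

120 μg

pralostatin: 119 × (1/2)^(58.3/35.5) = 119 × (1/2)^1.6423 ≈ 38.122 μg.
tokexetine: 343 × (1/2)^(58.3/28.1) = 343 × (1/2)^2.0747 ≈ 81.421 μg.
Total = 38.122 + 81.421 ≈ 119.54 μg.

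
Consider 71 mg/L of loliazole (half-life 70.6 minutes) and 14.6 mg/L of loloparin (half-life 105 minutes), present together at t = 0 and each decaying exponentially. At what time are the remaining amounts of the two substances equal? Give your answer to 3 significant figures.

Set 71·(1/2)^(t/70.6) = 14.6·(1/2)^(t/105).
Taking log₂: log₂(71/14.6) = t·(1/70.6 − 1/105).
log₂(4.863) = 2.2819; 1/70.6 − 1/105 = 0.0046405.
t = 2.2819 / 0.0046405 ≈ 491.73 minutes.

492 minutes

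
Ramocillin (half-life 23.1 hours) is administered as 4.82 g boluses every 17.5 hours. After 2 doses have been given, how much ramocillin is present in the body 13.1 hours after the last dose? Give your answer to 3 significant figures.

5.18 g

The 2 doses were given 30.6, 13.1 hours ago.
Total = 4.82·(1/2)^(30.6/23.1) + 4.82·(1/2)^(13.1/23.1)
      = 1.9243 + 3.2534 ≈ 5.1777 g.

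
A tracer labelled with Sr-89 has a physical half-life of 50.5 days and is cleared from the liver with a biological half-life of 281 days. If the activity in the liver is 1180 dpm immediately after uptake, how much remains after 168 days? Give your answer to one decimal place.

77.7 dpm

1/t_eff = 1/t_phys + 1/t_biol = 1/50.5 + 1/281 = 0.023361 per day.
t_eff = 50.5 × 281 / (50.5 + 281) ≈ 42.807 days.
Remaining = 1180 × (1/2)^(168/42.807) = 1180 × (1/2)^3.9246 ≈ 77.707 dpm.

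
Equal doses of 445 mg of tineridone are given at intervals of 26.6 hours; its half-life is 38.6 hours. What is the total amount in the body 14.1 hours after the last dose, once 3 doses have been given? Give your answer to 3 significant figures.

The 3 doses were given 67.3, 40.7, 14.1 hours ago.
Total = 445·(1/2)^(67.3/38.6) + 445·(1/2)^(40.7/38.6) + 445·(1/2)^(14.1/38.6)
      = 132.89 + 214.27 + 345.46 ≈ 692.62 mg.

693 mg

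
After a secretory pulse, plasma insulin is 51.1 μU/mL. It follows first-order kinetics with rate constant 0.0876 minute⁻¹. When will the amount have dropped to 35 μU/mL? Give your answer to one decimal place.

4.3 minutes

t½ = ln 2 / λ = 0.69315 / 0.0876 ≈ 7.9126 minutes.
Fraction remaining = 35/51.1 ≈ 0.68493.
n = log₂(51.1/35) = ln(1.46)/ln 2 ≈ 0.54597 half-lives.
t = n × t½ = 0.54597 × 7.9126 ≈ 4.3201 minutes.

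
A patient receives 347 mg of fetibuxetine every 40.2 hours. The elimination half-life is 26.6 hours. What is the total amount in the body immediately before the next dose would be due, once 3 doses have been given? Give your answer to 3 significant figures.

The 3 doses were given 120.6, 80.4, 40.2 hours ago.
Total = 347·(1/2)^(120.6/26.6) + 347·(1/2)^(80.4/26.6) + 347·(1/2)^(40.2/26.6)
      = 14.98 + 42.702 + 121.73 ≈ 179.41 mg.

179 mg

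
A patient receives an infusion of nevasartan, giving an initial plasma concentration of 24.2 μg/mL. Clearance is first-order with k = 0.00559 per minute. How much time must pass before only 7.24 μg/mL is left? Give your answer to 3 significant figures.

t½ = ln 2 / k = 0.69315 / 0.00559 ≈ 124 minutes.
Fraction remaining = 7.24/24.2 ≈ 0.29917.
n = log₂(24.2/7.24) = ln(3.3425)/ln 2 ≈ 1.7409 half-lives.
t = n × t½ = 1.7409 × 124 ≈ 215.87 minutes.

216 minutes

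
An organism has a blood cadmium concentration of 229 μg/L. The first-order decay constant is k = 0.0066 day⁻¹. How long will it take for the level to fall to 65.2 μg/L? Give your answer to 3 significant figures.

t½ = ln 2 / k = 0.69315 / 0.0066 ≈ 105.02 days.
Fraction remaining = 65.2/229 ≈ 0.28472.
n = log₂(229/65.2) = ln(3.5123)/ln 2 ≈ 1.8124 half-lives.
t = n × t½ = 1.8124 × 105.02 ≈ 190.34 days.

190 days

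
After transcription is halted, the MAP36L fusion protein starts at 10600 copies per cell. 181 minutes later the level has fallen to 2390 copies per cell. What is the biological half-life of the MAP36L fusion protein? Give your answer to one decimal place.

84.2 minutes

A/A₀ = 2390/10600 ≈ 0.22547.
n = log₂(4.4351) ≈ 2.149 half-lives elapsed in 181 minutes.
t½ = 181/2.149 ≈ 84.226 minutes.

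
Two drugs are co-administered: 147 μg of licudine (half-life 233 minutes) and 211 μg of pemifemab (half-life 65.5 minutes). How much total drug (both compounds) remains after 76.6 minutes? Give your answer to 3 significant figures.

211 μg

licudine: 147 × (1/2)^(76.6/233) = 147 × (1/2)^0.32876 ≈ 117.04 μg.
pemifemab: 211 × (1/2)^(76.6/65.5) = 211 × (1/2)^1.1695 ≈ 93.808 μg.
Total = 117.04 + 93.808 ≈ 210.85 μg.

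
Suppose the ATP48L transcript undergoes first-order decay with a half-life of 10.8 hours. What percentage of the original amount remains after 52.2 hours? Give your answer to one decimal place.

n = 52.2/10.8 ≈ 4.8333 half-lives.
Fraction remaining = (1/2)^4.8333 ≈ 0.035077, i.e. 3.5077%.

3.5%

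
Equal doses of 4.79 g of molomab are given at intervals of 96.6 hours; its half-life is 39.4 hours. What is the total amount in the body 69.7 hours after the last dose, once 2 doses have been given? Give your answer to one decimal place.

The 2 doses were given 166.3, 69.7 hours ago.
Total = 4.79·(1/2)^(166.3/39.4) + 4.79·(1/2)^(69.7/39.4)
      = 0.25689 + 1.4054 ≈ 1.6623 g.

1.7 g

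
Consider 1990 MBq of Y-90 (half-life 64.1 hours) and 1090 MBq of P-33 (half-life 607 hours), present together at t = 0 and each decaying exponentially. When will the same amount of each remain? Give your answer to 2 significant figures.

Set 1990·(1/2)^(t/64.1) = 1090·(1/2)^(t/607).
Taking log₂: log₂(1990/1090) = t·(1/64.1 − 1/607).
log₂(1.8257) = 0.86844; 1/64.1 − 1/607 = 0.013953.
t = 0.86844 / 0.013953 ≈ 62.24 hours.

62 hours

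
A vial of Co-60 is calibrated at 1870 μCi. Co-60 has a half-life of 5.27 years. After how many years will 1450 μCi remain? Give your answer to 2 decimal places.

1.93 years

Fraction remaining = 1450/1870 ≈ 0.7754.
n = log₂(1870/1450) = ln(1.2897)/ln 2 ≈ 0.36699 half-lives.
t = n × t½ = 0.36699 × 5.27 ≈ 1.934 years.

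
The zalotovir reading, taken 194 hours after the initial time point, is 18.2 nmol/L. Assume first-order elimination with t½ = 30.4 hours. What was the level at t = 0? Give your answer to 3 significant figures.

Number of half-lives elapsed: n = 194/30.4 ≈ 6.3816.
A₀ = A × 2^n = 18.2 × 2^6.3816 = 18.2 × 83.377 ≈ 1517.5 nmol/L.

1520 nmol/L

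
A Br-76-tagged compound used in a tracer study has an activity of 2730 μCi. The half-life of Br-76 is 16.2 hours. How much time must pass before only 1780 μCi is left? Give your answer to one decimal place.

Fraction remaining = 1780/2730 ≈ 0.65201.
n = log₂(2730/1780) = ln(1.5337)/ln 2 ≈ 0.61702 half-lives.
t = n × t½ = 0.61702 × 16.2 ≈ 9.9958 hours.

10.0 hours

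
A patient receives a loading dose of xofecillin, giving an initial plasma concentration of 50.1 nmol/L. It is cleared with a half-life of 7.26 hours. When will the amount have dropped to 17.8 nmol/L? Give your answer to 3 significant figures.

10.8 hours

Fraction remaining = 17.8/50.1 ≈ 0.35529.
n = log₂(50.1/17.8) = ln(2.8146)/ln 2 ≈ 1.4929 half-lives.
t = n × t½ = 1.4929 × 7.26 ≈ 10.839 hours.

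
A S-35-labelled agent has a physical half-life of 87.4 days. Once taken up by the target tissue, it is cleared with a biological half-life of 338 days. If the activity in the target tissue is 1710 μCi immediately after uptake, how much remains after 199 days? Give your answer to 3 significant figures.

1/t_eff = 1/t_phys + 1/t_biol = 1/87.4 + 1/338 = 0.0144 per day.
t_eff = 87.4 × 338 / (87.4 + 338) ≈ 69.443 days.
Remaining = 1710 × (1/2)^(199/69.443) = 1710 × (1/2)^2.8656 ≈ 234.61 μCi.

235 μCi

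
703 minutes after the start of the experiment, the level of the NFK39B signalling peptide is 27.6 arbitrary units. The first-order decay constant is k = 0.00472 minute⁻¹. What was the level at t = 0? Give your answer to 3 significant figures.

t½ = ln 2 / k = 0.69315 / 0.00472 ≈ 146.85 minutes.
Number of half-lives elapsed: n = 703/146.85 ≈ 4.7871.
A₀ = A × 2^n = 27.6 × 2^4.7871 = 27.6 × 27.61 ≈ 762.02 arbitrary units.

762 arbitrary units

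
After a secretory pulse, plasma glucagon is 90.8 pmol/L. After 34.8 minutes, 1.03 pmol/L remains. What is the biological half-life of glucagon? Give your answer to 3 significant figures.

5.39 minutes

A/A₀ = 1.03/90.8 ≈ 0.011344.
n = log₂(88.155) ≈ 6.462 half-lives elapsed in 34.8 minutes.
t½ = 34.8/6.462 ≈ 5.3853 minutes.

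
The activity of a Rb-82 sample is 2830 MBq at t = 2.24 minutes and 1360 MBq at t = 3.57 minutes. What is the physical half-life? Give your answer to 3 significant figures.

1.26 minutes

Over Δt = 3.57 − 2.24 = 1.33 minutes, the level fell by a factor of 2830/1360 ≈ 2.0809.
n = log₂(2.0809) ≈ 1.0572 half-lives, so t½ = 1.33/1.0572 ≈ 1.258 minutes.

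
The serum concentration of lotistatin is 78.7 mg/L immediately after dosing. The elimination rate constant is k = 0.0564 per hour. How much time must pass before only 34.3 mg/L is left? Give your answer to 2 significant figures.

t½ = ln 2 / k = 0.69315 / 0.0564 ≈ 12.29 hours.
Fraction remaining = 34.3/78.7 ≈ 0.43583.
n = log₂(78.7/34.3) = ln(2.2945)/ln 2 ≈ 1.1982 half-lives.
t = n × t½ = 1.1982 × 12.29 ≈ 14.725 hours.

15 hours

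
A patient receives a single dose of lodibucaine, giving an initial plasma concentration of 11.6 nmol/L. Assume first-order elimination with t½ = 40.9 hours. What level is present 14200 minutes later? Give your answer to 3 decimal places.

0.210 nmol/L

Convert the elapsed time: 14200 minutes = 236.667 hours.
Number of half-lives: n = 236.667/40.9 ≈ 5.7865.
Remaining = 11.6 × (1/2)^5.7865 = 11.6 × 0.018118 ≈ 0.21016 nmol/L.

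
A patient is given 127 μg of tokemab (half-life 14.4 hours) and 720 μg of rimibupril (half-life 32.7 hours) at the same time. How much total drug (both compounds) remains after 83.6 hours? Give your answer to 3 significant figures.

125 μg

tokemab: 127 × (1/2)^(83.6/14.4) = 127 × (1/2)^5.8056 ≈ 2.2707 μg.
rimibupril: 720 × (1/2)^(83.6/32.7) = 720 × (1/2)^2.5566 ≈ 122.38 μg.
Total = 2.2707 + 122.38 ≈ 124.66 μg.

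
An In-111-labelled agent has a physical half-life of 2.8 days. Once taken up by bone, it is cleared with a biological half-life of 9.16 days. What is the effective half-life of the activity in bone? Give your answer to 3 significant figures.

2.14 days

1/t_eff = 1/t_phys + 1/t_biol = 1/2.8 + 1/9.16 = 0.46631 per day.
t_eff = 2.8 × 9.16 / (2.8 + 9.16) ≈ 2.1445 days.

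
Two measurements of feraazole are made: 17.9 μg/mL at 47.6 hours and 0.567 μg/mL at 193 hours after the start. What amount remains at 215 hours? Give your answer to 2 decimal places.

0.34 μg/mL

Over Δt = 193 − 47.6 = 145.4 hours, the level fell by a factor of 17.9/0.567 ≈ 31.57.
n = log₂(31.57) ≈ 4.9805 half-lives, so t½ = 145.4/4.9805 ≈ 29.194 hours.
From t = 193 to t = 215: 0.567 × (1/2)^((215−193)/29.194) ≈ 0.33631 μg/mL.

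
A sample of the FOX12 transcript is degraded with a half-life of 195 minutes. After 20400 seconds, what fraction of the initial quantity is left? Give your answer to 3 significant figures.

20400 seconds = 340 minutes.
n = 340/195 ≈ 1.7436 half-lives.
Fraction remaining = (1/2)^1.7436 ≈ 0.29863.

0.299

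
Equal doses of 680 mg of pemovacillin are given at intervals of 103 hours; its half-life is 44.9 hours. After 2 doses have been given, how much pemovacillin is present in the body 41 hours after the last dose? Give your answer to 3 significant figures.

The 2 doses were given 144, 41 hours ago.
Total = 680·(1/2)^(144/44.9) + 680·(1/2)^(41/44.9)
      = 73.632 + 361.1 ≈ 434.73 mg.

435 mg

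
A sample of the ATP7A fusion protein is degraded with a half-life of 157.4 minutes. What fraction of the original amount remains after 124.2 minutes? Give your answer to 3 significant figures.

0.579

n = 124.2/157.4 ≈ 0.78907 half-lives.
Fraction remaining = (1/2)^0.78907 ≈ 0.57872.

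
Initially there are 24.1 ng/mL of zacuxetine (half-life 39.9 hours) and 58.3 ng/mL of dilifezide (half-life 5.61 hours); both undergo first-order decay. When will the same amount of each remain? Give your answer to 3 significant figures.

8.32 hours

Set 24.1·(1/2)^(t/39.9) = 58.3·(1/2)^(t/5.61).
Taking log₂: log₂(24.1/58.3) = t·(1/39.9 − 1/5.61).
log₂(0.41338) = -1.2745; 1/39.9 − 1/5.61 = -0.15319.
t = -1.2745 / -0.15319 ≈ 8.3195 hours.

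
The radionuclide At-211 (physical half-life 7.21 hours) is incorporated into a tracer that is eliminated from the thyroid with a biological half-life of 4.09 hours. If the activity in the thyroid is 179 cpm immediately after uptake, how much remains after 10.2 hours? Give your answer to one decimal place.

11.9 cpm

1/t_eff = 1/t_phys + 1/t_biol = 1/7.21 + 1/4.09 = 0.3832 per hour.
t_eff = 7.21 × 4.09 / (7.21 + 4.09) ≈ 2.6096 hours.
Remaining = 179 × (1/2)^(10.2/2.6096) = 179 × (1/2)^3.9086 ≈ 11.919 cpm.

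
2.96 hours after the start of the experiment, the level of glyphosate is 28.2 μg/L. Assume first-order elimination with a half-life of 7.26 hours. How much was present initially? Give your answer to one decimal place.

37.4 μg/L

Number of half-lives elapsed: n = 2.96/7.26 ≈ 0.40771.
A₀ = A × 2^n = 28.2 × 2^0.40771 = 28.2 × 1.3266 ≈ 37.41 μg/L.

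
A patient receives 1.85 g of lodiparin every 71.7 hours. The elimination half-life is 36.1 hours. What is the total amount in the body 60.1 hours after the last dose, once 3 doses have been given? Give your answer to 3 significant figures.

0.768 g

The 3 doses were given 203.5, 131.8, 60.1 hours ago.
Total = 1.85·(1/2)^(203.5/36.1) + 1.85·(1/2)^(131.8/36.1) + 1.85·(1/2)^(60.1/36.1)
      = 0.037173 + 0.14727 + 0.58346 ≈ 0.76791 g.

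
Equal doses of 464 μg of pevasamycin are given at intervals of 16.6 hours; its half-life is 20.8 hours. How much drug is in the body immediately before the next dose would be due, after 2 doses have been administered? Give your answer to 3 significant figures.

The 2 doses were given 33.2, 16.6 hours ago.
Total = 464·(1/2)^(33.2/20.8) + 464·(1/2)^(16.6/20.8)
      = 153.47 + 266.85 ≈ 420.33 μg.

420 μg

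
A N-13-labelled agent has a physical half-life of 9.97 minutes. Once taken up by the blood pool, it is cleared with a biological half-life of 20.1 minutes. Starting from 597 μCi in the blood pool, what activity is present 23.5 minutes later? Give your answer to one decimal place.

51.8 μCi

1/t_eff = 1/t_phys + 1/t_biol = 1/9.97 + 1/20.1 = 0.15005 per minute.
t_eff = 9.97 × 20.1 / (9.97 + 20.1) ≈ 6.6643 minutes.
Remaining = 597 × (1/2)^(23.5/6.6643) = 597 × (1/2)^3.5262 ≈ 51.817 μCi.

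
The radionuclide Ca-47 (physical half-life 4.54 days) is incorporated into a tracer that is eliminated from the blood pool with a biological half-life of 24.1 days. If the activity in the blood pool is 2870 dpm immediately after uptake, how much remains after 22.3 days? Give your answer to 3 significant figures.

50.2 dpm

1/t_eff = 1/t_phys + 1/t_biol = 1/4.54 + 1/24.1 = 0.26176 per day.
t_eff = 4.54 × 24.1 / (4.54 + 24.1) ≈ 3.8203 days.
Remaining = 2870 × (1/2)^(22.3/3.8203) = 2870 × (1/2)^5.8372 ≈ 50.2 dpm.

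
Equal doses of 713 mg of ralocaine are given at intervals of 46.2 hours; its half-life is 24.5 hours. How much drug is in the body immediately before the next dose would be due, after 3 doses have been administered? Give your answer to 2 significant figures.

The 3 doses were given 138.6, 92.4, 46.2 hours ago.
Total = 713·(1/2)^(138.6/24.5) + 713·(1/2)^(92.4/24.5) + 713·(1/2)^(46.2/24.5)
      = 14.129 + 52.213 + 192.94 ≈ 259.29 mg.

260 mg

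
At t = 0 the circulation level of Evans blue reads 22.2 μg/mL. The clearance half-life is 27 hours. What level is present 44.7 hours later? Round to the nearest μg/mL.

7 μg/mL

Number of half-lives: n = 44.7/27 ≈ 1.6556.
Remaining = 22.2 × (1/2)^1.6556 = 22.2 × 0.31742 ≈ 7.0466 μg/mL.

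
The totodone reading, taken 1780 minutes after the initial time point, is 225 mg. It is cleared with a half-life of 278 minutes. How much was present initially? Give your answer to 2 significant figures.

Number of half-lives elapsed: n = 1780/278 ≈ 6.4029.
A₀ = A × 2^n = 225 × 2^6.4029 = 225 × 84.617 ≈ 19039 mg.

19000 mg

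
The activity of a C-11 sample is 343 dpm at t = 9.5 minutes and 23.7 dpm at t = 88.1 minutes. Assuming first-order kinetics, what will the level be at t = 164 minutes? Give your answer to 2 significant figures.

1.8 dpm

Over Δt = 88.1 − 9.5 = 78.6 minutes, the level fell by a factor of 343/23.7 ≈ 14.473.
n = log₂(14.473) ≈ 3.8552 half-lives, so t½ = 78.6/3.8552 ≈ 20.388 minutes.
From t = 88.1 to t = 164: 23.7 × (1/2)^((164−88.1)/20.388) ≈ 1.795 dpm.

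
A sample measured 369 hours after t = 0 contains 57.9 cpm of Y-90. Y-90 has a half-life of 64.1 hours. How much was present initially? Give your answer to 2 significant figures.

Number of half-lives elapsed: n = 369/64.1 ≈ 5.7566.
A₀ = A × 2^n = 57.9 × 2^5.7566 = 57.9 × 54.065 ≈ 3130.4 cpm.

3100 cpm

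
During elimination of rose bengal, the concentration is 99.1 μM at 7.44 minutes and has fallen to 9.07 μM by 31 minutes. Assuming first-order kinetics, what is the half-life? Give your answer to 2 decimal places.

6.83 minutes

Over Δt = 31 − 7.44 = 23.56 minutes, the level fell by a factor of 99.1/9.07 ≈ 10.926.
n = log₂(10.926) ≈ 3.4497 half-lives, so t½ = 23.56/3.4497 ≈ 6.8296 minutes.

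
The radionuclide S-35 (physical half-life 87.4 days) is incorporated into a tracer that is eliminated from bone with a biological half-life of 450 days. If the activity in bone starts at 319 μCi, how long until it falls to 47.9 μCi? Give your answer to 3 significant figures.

200 days

1/t_eff = 1/t_phys + 1/t_biol = 1/87.4 + 1/450 = 0.013664 per day.
t_eff = 87.4 × 450 / (87.4 + 450) ≈ 73.186 days.
n = log₂(319/47.9) ≈ 2.7355; t = 2.7355 × 73.186 ≈ 200.2 days.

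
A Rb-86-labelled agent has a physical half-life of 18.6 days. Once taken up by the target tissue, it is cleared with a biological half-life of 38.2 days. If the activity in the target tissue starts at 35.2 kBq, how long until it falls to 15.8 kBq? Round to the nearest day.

14 days

1/t_eff = 1/t_phys + 1/t_biol = 1/18.6 + 1/38.2 = 0.079941 per day.
t_eff = 18.6 × 38.2 / (18.6 + 38.2) ≈ 12.509 days.
n = log₂(35.2/15.8) ≈ 1.1557; t = 1.1557 × 12.509 ≈ 14.456 days.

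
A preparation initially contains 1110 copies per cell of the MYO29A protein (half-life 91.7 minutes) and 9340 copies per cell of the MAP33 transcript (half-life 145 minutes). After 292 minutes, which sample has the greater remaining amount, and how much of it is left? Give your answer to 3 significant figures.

MAP33 transcript, 2310 copies per cell

MYO29A protein: 1110 × (1/2)^3.1843 ≈ 122.11 copies per cell.
MAP33 transcript: 9340 × (1/2)^2.0138 ≈ 2312.8 copies per cell.
MAP33 transcript has more remaining, at ≈ 2312.8 copies per cell.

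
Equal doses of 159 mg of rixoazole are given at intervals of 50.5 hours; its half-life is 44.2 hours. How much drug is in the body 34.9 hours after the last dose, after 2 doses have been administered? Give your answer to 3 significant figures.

134 mg

The 2 doses were given 85.4, 34.9 hours ago.
Total = 159·(1/2)^(85.4/44.2) + 159·(1/2)^(34.9/44.2)
      = 41.665 + 91.983 ≈ 133.65 mg.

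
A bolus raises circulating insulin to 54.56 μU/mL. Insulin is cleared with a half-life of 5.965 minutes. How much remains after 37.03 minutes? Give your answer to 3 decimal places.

Number of half-lives: n = 37.03/5.965 ≈ 6.2079.
Remaining = 54.56 × (1/2)^6.2079 = 54.56 × 0.013528 ≈ 0.7381 μU/mL.

0.738 μU/mL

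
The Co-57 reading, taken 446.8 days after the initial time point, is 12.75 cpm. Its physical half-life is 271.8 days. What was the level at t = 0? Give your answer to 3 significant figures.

39.8 cpm

Number of half-lives elapsed: n = 446.8/271.8 ≈ 1.6439.
A₀ = A × 2^n = 12.75 × 2^1.6439 = 12.75 × 3.125 ≈ 39.844 cpm.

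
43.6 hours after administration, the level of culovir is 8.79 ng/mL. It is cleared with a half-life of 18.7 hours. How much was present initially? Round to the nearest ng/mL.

44 ng/mL

Number of half-lives elapsed: n = 43.6/18.7 ≈ 2.3316.
A₀ = A × 2^n = 8.79 × 2^2.3316 = 8.79 × 5.0335 ≈ 44.244 ng/mL.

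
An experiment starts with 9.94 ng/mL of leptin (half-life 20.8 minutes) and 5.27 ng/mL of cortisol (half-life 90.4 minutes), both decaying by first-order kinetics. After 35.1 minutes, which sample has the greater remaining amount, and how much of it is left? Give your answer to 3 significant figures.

cortisol, 4.03 ng/mL

leptin: 9.94 × (1/2)^1.6875 ≈ 3.086 ng/mL.
cortisol: 5.27 × (1/2)^0.38827 ≈ 4.0265 ng/mL.
Cortisol has more remaining, at ≈ 4.0265 ng/mL.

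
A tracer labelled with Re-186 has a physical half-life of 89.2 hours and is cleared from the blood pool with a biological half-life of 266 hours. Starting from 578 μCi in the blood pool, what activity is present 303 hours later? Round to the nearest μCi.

25 μCi

1/t_eff = 1/t_phys + 1/t_biol = 1/89.2 + 1/266 = 0.01497 per hour.
t_eff = 89.2 × 266 / (89.2 + 266) ≈ 66.8 hours.
Remaining = 578 × (1/2)^(303/66.8) = 578 × (1/2)^4.536 ≈ 24.915 μCi.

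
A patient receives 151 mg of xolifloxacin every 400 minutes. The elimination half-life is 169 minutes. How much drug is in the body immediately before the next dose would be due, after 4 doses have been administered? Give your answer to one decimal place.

The 4 doses were given 1600, 1200, 800, 400 minutes ago.
Total = 151·(1/2)^(1600/169) + 151·(1/2)^(1200/169) + 151·(1/2)^(800/169) + 151·(1/2)^(400/169)
      = 0.2133 + 1.1002 + 5.6752 + 29.274 ≈ 36.263 mg.

36.3 mg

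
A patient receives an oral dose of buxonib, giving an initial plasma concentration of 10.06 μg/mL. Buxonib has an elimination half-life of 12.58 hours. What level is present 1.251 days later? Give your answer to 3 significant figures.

Convert the elapsed time: 1.251 days = 30.024 hours.
Number of half-lives: n = 30.024/12.58 ≈ 2.3866.
Remaining = 10.06 × (1/2)^2.3866 = 10.06 × 0.19123 ≈ 1.9237 μg/mL.

1.92 μg/mL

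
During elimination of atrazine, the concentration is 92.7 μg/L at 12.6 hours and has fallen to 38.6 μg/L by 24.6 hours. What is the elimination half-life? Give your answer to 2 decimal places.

9.49 hours

Over Δt = 24.6 − 12.6 = 12 hours, the level fell by a factor of 92.7/38.6 ≈ 2.4016.
n = log₂(2.4016) ≈ 1.264 half-lives, so t½ = 12/1.264 ≈ 9.4939 hours.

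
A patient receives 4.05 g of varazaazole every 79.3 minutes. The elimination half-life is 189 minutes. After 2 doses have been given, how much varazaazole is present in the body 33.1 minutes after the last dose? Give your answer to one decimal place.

6.3 g

The 2 doses were given 112.4, 33.1 minutes ago.
Total = 4.05·(1/2)^(112.4/189) + 4.05·(1/2)^(33.1/189)
      = 2.6818 + 3.587 ≈ 6.2689 g.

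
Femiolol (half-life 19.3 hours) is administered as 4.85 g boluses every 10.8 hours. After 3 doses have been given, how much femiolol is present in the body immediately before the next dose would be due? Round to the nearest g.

7 g

The 3 doses were given 32.4, 21.6, 10.8 hours ago.
Total = 4.85·(1/2)^(32.4/19.3) + 4.85·(1/2)^(21.6/19.3) + 4.85·(1/2)^(10.8/19.3)
      = 1.5149 + 2.2327 + 3.2907 ≈ 7.0384 g.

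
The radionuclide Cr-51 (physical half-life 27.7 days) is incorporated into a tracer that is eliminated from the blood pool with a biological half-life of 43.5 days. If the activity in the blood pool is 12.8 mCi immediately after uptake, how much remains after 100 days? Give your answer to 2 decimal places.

1/t_eff = 1/t_phys + 1/t_biol = 1/27.7 + 1/43.5 = 0.05909 per day.
t_eff = 27.7 × 43.5 / (27.7 + 43.5) ≈ 16.923 days.
Remaining = 12.8 × (1/2)^(100/16.923) = 12.8 × (1/2)^5.909 ≈ 0.21303 mCi.

0.21 mCi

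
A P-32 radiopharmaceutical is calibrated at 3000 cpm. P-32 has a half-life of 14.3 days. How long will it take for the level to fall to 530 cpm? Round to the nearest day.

Fraction remaining = 530/3000 ≈ 0.17667.
n = log₂(3000/530) = ln(5.6604)/ln 2 ≈ 2.5009 half-lives.
t = n × t½ = 2.5009 × 14.3 ≈ 35.763 days.

36 days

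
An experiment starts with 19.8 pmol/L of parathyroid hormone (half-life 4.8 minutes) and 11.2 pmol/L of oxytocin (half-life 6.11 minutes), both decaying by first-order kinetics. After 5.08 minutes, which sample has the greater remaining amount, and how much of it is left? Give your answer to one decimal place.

parathyroid hormone: 19.8 × (1/2)^1.0583 ≈ 9.5077 pmol/L.
oxytocin: 11.2 × (1/2)^0.83142 ≈ 6.2941 pmol/L.
Parathyroid hormone has more remaining, at ≈ 9.5077 pmol/L.

parathyroid hormone, 9.5 pmol/L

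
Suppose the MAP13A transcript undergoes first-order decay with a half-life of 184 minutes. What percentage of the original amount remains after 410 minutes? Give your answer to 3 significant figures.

21.3%

n = 410/184 ≈ 2.2283 half-lives.
Fraction remaining = (1/2)^2.2283 ≈ 0.21342, i.e. 21.342%.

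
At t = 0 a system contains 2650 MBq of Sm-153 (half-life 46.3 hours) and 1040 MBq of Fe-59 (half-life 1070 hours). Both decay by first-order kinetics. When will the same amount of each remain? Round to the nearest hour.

65 hours

Set 2650·(1/2)^(t/46.3) = 1040·(1/2)^(t/1070).
Taking log₂: log₂(2650/1040) = t·(1/46.3 − 1/1070).
log₂(2.5481) = 1.3494; 1/46.3 − 1/1070 = 0.020664.
t = 1.3494 / 0.020664 ≈ 65.303 hours.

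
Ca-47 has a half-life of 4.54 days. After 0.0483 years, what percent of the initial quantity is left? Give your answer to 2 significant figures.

6.8%

0.0483 years = 17.6295 days.
n = 17.6295/4.54 ≈ 3.8831 half-lives.
Fraction remaining = (1/2)^3.8831 ≈ 0.067773, i.e. 6.7773%.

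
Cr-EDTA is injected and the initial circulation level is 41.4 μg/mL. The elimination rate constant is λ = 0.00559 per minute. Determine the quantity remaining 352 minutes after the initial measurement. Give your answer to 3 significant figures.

t½ = ln 2 / λ = 0.69315 / 0.00559 ≈ 124 minutes.
Number of half-lives: n = 352/124 ≈ 2.8388.
Remaining = 41.4 × (1/2)^2.8388 = 41.4 × 0.13978 ≈ 5.7869 μg/mL.

5.79 μg/mL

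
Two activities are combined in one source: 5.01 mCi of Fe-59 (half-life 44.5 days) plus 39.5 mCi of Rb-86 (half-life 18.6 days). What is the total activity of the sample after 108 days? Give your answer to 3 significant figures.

1.64 mCi

Fe-59: 5.01 × (1/2)^(108/44.5) = 5.01 × (1/2)^2.427 ≈ 0.93164 mCi.
Rb-86: 39.5 × (1/2)^(108/18.6) = 39.5 × (1/2)^5.8065 ≈ 0.7058 mCi.
Total = 0.93164 + 0.7058 ≈ 1.6374 mCi.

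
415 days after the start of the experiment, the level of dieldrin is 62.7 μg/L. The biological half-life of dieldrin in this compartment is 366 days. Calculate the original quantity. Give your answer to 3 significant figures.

138 μg/L

Number of half-lives elapsed: n = 415/366 ≈ 1.1339.
A₀ = A × 2^n = 62.7 × 2^1.1339 = 62.7 × 2.1945 ≈ 137.59 μg/L.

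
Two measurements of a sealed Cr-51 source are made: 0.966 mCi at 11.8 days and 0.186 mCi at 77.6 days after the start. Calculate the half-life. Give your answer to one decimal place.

Over Δt = 77.6 − 11.8 = 65.8 days, the level fell by a factor of 0.966/0.186 ≈ 5.1935.
n = log₂(5.1935) ≈ 2.3767 half-lives, so t½ = 65.8/2.3767 ≈ 27.685 days.

27.7 days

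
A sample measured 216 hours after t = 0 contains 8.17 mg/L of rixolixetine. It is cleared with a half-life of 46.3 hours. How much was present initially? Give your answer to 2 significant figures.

Number of half-lives elapsed: n = 216/46.3 ≈ 4.6652.
A₀ = A × 2^n = 8.17 × 2^4.6652 = 8.17 × 25.373 ≈ 207.3 mg/L.

210 mg/L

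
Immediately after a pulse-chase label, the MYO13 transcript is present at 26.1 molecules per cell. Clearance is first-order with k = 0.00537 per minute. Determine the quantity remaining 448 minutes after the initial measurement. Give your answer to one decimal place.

t½ = ln 2 / k = 0.69315 / 0.00537 ≈ 129.08 minutes.
Number of half-lives: n = 448/129.08 ≈ 3.4708.
Remaining = 26.1 × (1/2)^3.4708 = 26.1 × 0.090197 ≈ 2.3541 molecules per cell.

2.4 molecules per cell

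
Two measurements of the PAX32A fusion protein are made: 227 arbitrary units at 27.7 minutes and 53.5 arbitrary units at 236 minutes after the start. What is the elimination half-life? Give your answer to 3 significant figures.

Over Δt = 236 − 27.7 = 208.3 minutes, the level fell by a factor of 227/53.5 ≈ 4.243.
n = log₂(4.243) ≈ 2.0851 half-lives, so t½ = 208.3/2.0851 ≈ 99.9 minutes.

99.9 minutes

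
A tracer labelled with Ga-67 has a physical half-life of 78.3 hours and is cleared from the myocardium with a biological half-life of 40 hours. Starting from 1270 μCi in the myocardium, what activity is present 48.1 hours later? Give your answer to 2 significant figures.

1/t_eff = 1/t_phys + 1/t_biol = 1/78.3 + 1/40 = 0.037771 per hour.
t_eff = 78.3 × 40 / (78.3 + 40) ≈ 26.475 hours.
Remaining = 1270 × (1/2)^(48.1/26.475) = 1270 × (1/2)^1.8168 ≈ 360.49 μCi.

360 μCi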